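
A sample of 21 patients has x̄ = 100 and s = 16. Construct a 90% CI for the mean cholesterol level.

CI = x̄ ± t*(s/√n) = 100 ± 1.725(16/√21) = (93.98, 106.02)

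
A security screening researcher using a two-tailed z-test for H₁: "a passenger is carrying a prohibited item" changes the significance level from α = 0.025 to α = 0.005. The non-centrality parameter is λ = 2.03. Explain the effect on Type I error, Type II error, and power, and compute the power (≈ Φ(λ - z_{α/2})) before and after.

Decreasing α from 0.025 to 0.005:
• Type I error rate decreases (α is the Type I rate by definition).
• Critical value moves from z_{α/2} = 2.241 to 2.807, so power = Φ(λ - z_{α/2}) goes from Φ(2.03 - 2.241) = 0.416 to Φ(2.03 - 2.807) = 0.219.
• Type II error rate β = 1 - power therefore increases (0.584 → 0.781).
Appropriate when false positives are costly — here, detaining an innocent passenger — delay and inconvenience.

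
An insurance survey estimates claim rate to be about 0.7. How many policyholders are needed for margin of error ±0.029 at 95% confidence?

n = z²p(1-p)/E² = 1.96²×0.7×0.3/0.029² = 959.3 → n = 960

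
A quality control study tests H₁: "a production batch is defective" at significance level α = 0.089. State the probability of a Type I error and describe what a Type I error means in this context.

P(Type I error) = α = 0.089. A Type I error is rejecting H₀ when H₀ is actually true (false positive) — here, concluding that a production batch is defective when in fact this is not the case. Consequence: scrapping a good batch — wasted material and cost for no reason.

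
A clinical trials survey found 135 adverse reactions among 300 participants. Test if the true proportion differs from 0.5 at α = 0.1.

p̂ = 0.45, p₀ = 0.5. z = (p̂ - p₀)/√(p₀(1-p₀)/n) = -1.732. Critical: ±1.645. Reject H₀.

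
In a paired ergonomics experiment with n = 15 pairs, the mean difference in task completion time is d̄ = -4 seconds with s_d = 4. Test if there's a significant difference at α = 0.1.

t = d̄/(s_d/√n) = -4/(4/√15) = -3.873. df = 14, critical t = ±1.761. Reject H₀.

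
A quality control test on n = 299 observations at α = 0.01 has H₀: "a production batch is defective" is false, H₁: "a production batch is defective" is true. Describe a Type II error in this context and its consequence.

Type II error: failing to reject H₀ when it is false — concluding that a production batch is defective is not supported when in fact it is. Consequence: shipping a defective batch — faulty products reach customers.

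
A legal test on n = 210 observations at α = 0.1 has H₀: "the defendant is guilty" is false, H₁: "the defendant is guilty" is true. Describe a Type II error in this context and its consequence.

Type II error: failing to reject H₀ when it is false — concluding that the defendant is guilty is not supported when in fact it is. Consequence: acquitting a guilty person.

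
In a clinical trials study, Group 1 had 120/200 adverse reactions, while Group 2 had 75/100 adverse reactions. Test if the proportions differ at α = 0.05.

p̂₁ = 0.6, p̂₂ = 0.75, pooled p̂ = 0.65. z = -2.568. Critical: ±1.96. Reject H₀.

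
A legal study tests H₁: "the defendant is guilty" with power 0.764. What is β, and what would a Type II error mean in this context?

β = 1 - power = 1 - 0.764 = 0.236. A Type II error is failing to reject H₀ when H₀ is false (false negative) — here, failing to conclude that the defendant is guilty when in fact it is true. Consequence: acquitting a guilty person.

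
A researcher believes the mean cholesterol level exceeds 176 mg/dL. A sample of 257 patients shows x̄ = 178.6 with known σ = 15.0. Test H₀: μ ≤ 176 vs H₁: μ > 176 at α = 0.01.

z = 2.779. Critical value: 2.33. Reject H₀.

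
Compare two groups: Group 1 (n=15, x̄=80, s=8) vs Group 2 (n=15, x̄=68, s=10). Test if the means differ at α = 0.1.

Pooled sp = 9.06. t = 3.629, df = 28. Critical t = ±1.701. Reject H₀.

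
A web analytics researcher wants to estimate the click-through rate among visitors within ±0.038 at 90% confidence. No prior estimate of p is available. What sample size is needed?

Conservative approach: use p = 0.5 (maximizes p(1-p) = 0.25). n = z²(0.25)/E² = 1.645²×0.25/0.038² = 468.5 → n = 469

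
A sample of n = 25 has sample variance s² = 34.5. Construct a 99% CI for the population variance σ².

df = 24. χ²_{0.005} = 45.559, χ²_{0.995} = 9.886. CI for σ² = ((n-1)s²/χ²_{α/2}, (n-1)s²/χ²_{1-α/2}) = (24·34.5/45.559, 24·34.5/9.886) = (18.17, 83.75)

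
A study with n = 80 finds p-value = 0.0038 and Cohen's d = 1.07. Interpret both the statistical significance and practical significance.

Statistically significant (p = 0.0038 < 0.05). Cohen's d = 1.07 indicates a large effect size. Both statistical and practical significance should be considered.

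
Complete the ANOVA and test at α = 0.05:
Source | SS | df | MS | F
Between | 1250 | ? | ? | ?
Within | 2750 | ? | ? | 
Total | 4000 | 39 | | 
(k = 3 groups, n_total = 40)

df_between = 2, df_within = 37. MS_between = 625.0, MS_within = 74.32. F = 8.409, F_crit ≈ 3.252. Reject H₀.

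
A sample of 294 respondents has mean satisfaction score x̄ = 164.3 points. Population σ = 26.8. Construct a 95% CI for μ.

CI = x̄ ± z*(σ/√n) = 164.3 ± 1.96(26.8/√294) = 164.3 ± 3.06 = (161.24, 167.36)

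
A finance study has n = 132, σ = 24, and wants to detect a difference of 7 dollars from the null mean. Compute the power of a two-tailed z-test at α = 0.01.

SE = σ/√n = 24/√132 = 2.089. Non-centrality λ = d/SE = 7/2.089 = 3.351. Power ≈ Φ(λ - z_{α/2}) = Φ(3.351 - 2.576) = Φ(0.775) = 0.781.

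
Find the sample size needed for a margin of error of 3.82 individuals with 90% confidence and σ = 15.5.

n = (z*σ/E)² = (1.645×15.5/3.82)² = 44.6 → n = 45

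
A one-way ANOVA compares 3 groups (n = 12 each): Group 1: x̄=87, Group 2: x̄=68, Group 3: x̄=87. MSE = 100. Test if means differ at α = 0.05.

Grand mean = 80.67. SS_between = 2888.0, MS_between = 1444.0. F = 14.44, F_crit ≈ 3.285. Reject H₀.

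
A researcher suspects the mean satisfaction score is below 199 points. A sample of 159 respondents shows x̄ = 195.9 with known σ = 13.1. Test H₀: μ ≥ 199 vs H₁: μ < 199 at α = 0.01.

z = -2.984. Critical value: -2.33. Reject H₀.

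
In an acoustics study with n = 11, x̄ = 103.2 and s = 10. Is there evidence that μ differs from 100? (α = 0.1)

t = (x̄ - μ₀)/(s/√n) = (103.2 - 100)/(10/√11) = 1.061. df = 10, critical t = ±1.812. Fail to reject H₀.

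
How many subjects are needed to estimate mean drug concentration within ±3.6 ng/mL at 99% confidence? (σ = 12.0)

n = (z*σ/E)² = (2.576×12.0/3.6)² = 73.7 → n = 74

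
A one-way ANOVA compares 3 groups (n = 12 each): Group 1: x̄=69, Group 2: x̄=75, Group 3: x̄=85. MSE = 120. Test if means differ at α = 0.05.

Grand mean = 76.33. SS_between = 1568.0, MS_between = 784.0. F = 6.533, F_crit ≈ 3.285. Reject H₀.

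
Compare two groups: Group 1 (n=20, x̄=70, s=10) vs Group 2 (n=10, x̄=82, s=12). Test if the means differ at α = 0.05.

Pooled sp = 10.68. t = -2.9, df = 28. Critical t = ±2.048. Reject H₀.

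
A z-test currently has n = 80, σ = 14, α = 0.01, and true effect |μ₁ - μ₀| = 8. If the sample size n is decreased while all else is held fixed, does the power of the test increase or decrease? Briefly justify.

Power decreases: a smaller n inflates the standard error σ/√n, pulling the sampling distribution under H₁ back toward the critical value.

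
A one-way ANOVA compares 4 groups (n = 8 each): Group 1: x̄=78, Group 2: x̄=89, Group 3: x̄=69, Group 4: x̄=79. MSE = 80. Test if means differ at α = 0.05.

Grand mean = 78.75. SS_between = 1606.0, MS_between = 535.33. F = 6.692, F_crit ≈ 2.947. Reject H₀.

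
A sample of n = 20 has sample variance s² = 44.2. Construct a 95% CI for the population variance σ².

df = 19. χ²_{0.025} = 32.852, χ²_{0.975} = 8.907. CI for σ² = ((n-1)s²/χ²_{α/2}, (n-1)s²/χ²_{1-α/2}) = (19·44.2/32.852, 19·44.2/8.907) = (25.56, 94.29)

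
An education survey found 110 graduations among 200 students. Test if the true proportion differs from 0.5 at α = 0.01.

p̂ = 0.55, p₀ = 0.5. z = (p̂ - p₀)/√(p₀(1-p₀)/n) = 1.414. Critical: ±2.576. Fail to reject H₀.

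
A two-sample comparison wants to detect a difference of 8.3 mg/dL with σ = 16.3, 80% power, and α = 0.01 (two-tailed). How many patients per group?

n per group = 2(z_α/2 + z_β)²σ²/d² = 2×(2.576 + 0.84)²×16.3²/8.3² = 90.01 → n = 91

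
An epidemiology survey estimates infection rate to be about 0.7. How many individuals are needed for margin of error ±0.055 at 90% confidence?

n = z²p(1-p)/E² = 1.645²×0.7×0.3/0.055² = 187.9 → n = 188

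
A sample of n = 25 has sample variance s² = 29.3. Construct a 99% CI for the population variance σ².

df = 24. χ²_{0.005} = 45.559, χ²_{0.995} = 9.886. CI for σ² = ((n-1)s²/χ²_{α/2}, (n-1)s²/χ²_{1-α/2}) = (24·29.3/45.559, 24·29.3/9.886) = (15.43, 71.13)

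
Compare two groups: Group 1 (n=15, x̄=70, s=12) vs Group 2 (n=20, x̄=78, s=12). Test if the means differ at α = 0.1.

Pooled sp = 12.0. t = -1.952, df = 33. Critical t = ±1.692. Reject H₀.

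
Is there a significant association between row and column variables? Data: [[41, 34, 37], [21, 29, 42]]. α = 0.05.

χ² = 5.255. df = 2, critical = 5.991. Fail to reject H₀. No evidence of dependence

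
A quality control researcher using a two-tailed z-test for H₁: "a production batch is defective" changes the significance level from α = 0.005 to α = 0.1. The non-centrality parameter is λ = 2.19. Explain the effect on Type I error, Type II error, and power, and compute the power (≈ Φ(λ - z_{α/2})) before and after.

Increasing α from 0.005 to 0.1:
• Type I error rate increases (α is the Type I rate by definition).
• Critical value moves from z_{α/2} = 2.807 to 1.645, so power = Φ(λ - z_{α/2}) goes from Φ(2.19 - 2.807) = 0.269 to Φ(2.19 - 1.645) = 0.707.
• Type II error rate β = 1 - power therefore decreases (0.731 → 0.293).
Appropriate when false negatives are costly — here, shipping a defective batch — faulty products reach customers.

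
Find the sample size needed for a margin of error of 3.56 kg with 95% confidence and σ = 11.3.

n = (z*σ/E)² = (1.96×11.3/3.56)² = 38.7 → n = 39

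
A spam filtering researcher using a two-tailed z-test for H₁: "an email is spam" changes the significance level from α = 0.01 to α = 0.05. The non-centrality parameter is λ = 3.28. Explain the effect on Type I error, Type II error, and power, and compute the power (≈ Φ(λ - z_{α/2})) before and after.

Increasing α from 0.01 to 0.05:
• Type I error rate increases (α is the Type I rate by definition).
• Critical value moves from z_{α/2} = 2.576 to 1.96, so power = Φ(λ - z_{α/2}) goes from Φ(3.28 - 2.576) = 0.759 to Φ(3.28 - 1.96) = 0.907.
• Type II error rate β = 1 - power therefore decreases (0.241 → 0.093).
Appropriate when false negatives are costly — here, a spam email lands in the inbox.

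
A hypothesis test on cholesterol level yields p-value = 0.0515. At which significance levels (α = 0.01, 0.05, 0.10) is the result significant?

p = 0.0515. Significant at: α = 0.1.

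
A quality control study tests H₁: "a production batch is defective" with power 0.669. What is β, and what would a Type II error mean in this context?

β = 1 - power = 1 - 0.669 = 0.331. A Type II error is failing to reject H₀ when H₀ is false (false negative) — here, failing to conclude that a production batch is defective when in fact it is true. Consequence: shipping a defective batch — faulty products reach customers.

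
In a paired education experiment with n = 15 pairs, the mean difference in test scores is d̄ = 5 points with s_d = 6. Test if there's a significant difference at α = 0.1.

t = d̄/(s_d/√n) = 5/(6/√15) = 3.227. df = 14, critical t = ±1.761. Reject H₀.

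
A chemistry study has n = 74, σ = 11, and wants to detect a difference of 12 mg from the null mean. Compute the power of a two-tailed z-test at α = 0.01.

SE = σ/√n = 11/√74 = 1.279. Non-centrality λ = d/SE = 12/1.279 = 9.384. Power ≈ Φ(λ - z_{α/2}) = Φ(9.384 - 2.576) = Φ(6.808) = 1.0.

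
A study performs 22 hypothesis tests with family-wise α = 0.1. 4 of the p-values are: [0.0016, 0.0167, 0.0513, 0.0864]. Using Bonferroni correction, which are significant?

Bonferroni α = 0.1/22 = 0.00455. Significant p-values: [0.0016]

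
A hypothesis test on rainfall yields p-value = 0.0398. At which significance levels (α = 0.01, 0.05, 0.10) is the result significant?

p = 0.0398. Significant at: α = 0.05, 0.1.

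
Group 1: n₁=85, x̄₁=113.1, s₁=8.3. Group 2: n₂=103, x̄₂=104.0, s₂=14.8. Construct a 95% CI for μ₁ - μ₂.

Difference = 9.1. SE = √(8.3²/85 + 14.8²/103) = 1.714. CI = (5.74, 12.46)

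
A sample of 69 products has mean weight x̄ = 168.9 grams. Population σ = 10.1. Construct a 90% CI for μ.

CI = x̄ ± z*(σ/√n) = 168.9 ± 1.645(10.1/√69) = 168.9 ± 2.0 = (166.9, 170.9)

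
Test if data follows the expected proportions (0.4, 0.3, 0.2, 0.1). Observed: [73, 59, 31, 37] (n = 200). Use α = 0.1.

Expected: [80.0, 60.0, 40.0, 20.0]. χ² = 17.104. df = 3, critical = 6.251. Reject H₀.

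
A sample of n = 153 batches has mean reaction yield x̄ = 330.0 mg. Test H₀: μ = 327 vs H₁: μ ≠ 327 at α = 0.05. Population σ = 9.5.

z = (x̄ - μ₀)/(σ/√n) = (330.0 - 327)/(9.5/√153) = 3.906. Critical value: ±1.96. Since |3.906| > 1.96, Reject H₀.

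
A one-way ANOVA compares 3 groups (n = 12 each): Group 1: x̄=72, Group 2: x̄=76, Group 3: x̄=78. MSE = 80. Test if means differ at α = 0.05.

Grand mean = 75.33. SS_between = 224.0, MS_between = 112.0. F = 1.4, F_crit ≈ 3.285. Fail to reject H₀.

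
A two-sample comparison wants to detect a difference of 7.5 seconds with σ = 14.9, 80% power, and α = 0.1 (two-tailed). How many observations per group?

n per group = 2(z_α/2 + z_β)²σ²/d² = 2×(1.645 + 0.84)²×14.9²/7.5² = 48.7 → n = 49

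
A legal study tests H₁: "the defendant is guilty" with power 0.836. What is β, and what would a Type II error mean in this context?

β = 1 - power = 1 - 0.836 = 0.164. A Type II error is failing to reject H₀ when H₀ is false (false negative) — here, failing to conclude that the defendant is guilty when in fact it is true. Consequence: acquitting a guilty person.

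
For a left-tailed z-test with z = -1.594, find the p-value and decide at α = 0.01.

p = P(Z < -1.594) = Φ(-1.594) ≈ 0.0555. Since p ≥ 0.01, fail to reject H₀ (not significant) at α = 0.01.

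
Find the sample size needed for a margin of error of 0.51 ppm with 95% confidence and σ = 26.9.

n = (z*σ/E)² = (1.96×26.9/0.51)² = 10687.5 → n = 10688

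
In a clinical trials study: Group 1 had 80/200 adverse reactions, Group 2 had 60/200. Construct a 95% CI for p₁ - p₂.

p̂₁ = 0.4, p̂₂ = 0.3. Difference = 0.1. CI = (0.007, 0.193)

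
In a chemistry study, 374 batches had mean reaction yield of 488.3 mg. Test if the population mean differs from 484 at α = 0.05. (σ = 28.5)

z = (x̄ - μ₀)/(σ/√n) = (488.3 - 484)/(28.5/√374) = 2.918. Critical value: ±1.96. Since |2.918| > 1.96, Reject H₀.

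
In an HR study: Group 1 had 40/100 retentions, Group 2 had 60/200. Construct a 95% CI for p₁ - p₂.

p̂₁ = 0.4, p̂₂ = 0.3. Difference = 0.1. CI = (-0.015, 0.215)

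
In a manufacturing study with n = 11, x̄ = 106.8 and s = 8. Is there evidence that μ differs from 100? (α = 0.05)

t = (x̄ - μ₀)/(s/√n) = (106.8 - 100)/(8/√11) = 2.819. df = 10, critical t = ±2.228. Reject H₀.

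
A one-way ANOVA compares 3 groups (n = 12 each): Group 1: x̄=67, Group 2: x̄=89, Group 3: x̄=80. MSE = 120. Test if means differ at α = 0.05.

Grand mean = 78.67. SS_between = 2936.0, MS_between = 1468.0. F = 12.233, F_crit ≈ 3.285. Reject H₀.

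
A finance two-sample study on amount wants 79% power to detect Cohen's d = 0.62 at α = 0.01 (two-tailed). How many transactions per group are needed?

z_{α/2} = 2.576, z_β = Φ⁻¹(0.79) = 0.806. For medium effect (d = 0.62): n per group = 2(z_{α/2} + z_β)²/d² = 2(2.576 + 0.806)²/0.62² = 59.5 → 60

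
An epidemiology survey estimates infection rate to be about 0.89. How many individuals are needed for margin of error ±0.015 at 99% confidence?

n = z²p(1-p)/E² = 2.576²×0.89×0.11/0.015² = 2887.3 → n = 2888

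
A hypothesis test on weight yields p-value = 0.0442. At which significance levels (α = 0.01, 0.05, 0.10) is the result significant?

p = 0.0442. Significant at: α = 0.05, 0.1.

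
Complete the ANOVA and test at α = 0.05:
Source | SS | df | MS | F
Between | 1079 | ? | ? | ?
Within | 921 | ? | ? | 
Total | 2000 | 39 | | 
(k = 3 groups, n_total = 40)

df_between = 2, df_within = 37. MS_between = 539.5, MS_within = 24.89. F = 21.674, F_crit ≈ 3.252. Reject H₀.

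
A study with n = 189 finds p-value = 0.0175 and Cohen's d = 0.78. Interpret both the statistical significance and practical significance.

Statistically significant (p = 0.0175 < 0.05). Cohen's d = 0.78 indicates a medium effect size. Both statistical and practical significance should be considered.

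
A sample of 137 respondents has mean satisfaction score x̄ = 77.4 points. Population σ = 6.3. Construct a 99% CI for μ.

CI = x̄ ± z*(σ/√n) = 77.4 ± 2.576(6.3/√137) = 77.4 ± 1.39 = (76.01, 78.79)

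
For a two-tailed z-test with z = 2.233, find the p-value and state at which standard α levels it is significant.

p = 2·P(Z > |2.233|) = 2·(1 - Φ(2.233)) ≈ 0.0255. Significant at α = 0.1; Significant at α = 0.05.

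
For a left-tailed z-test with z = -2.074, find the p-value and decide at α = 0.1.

p = P(Z < -2.074) = Φ(-2.074) ≈ 0.019. Since p < 0.1, reject H₀ (significant) at α = 0.1.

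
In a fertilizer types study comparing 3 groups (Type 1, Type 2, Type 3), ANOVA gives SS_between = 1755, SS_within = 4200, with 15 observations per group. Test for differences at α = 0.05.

df_between = 2, df_within = 42. F = MS_between/MS_within = 877.5/100.0 = 8.775. F_crit ≈ 3.22. Reject H₀. At least one mean differs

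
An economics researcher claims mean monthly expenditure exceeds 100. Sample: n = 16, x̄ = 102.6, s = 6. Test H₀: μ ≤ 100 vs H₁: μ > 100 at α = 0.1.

t = (102.6 - 100)/(6/√16) = 1.733, df = 15. Critical t = 1.341. Reject H₀.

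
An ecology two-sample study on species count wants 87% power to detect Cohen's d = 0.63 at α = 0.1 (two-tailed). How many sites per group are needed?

z_{α/2} = 1.645, z_β = Φ⁻¹(0.87) = 1.126. For medium effect (d = 0.63): n per group = 2(z_{α/2} + z_β)²/d² = 2(1.645 + 1.126)²/0.63² = 38.7 → 39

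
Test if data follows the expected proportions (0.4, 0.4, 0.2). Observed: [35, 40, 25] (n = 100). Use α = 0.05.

Expected: [40.0, 40.0, 20.0]. χ² = 1.875. df = 2, critical = 5.991. Fail to reject H₀.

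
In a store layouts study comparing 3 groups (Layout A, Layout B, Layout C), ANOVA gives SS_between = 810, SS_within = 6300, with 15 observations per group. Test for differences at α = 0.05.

df_between = 2, df_within = 42. F = MS_between/MS_within = 405.0/150.0 = 2.7. F_crit ≈ 3.22. Fail to reject H₀.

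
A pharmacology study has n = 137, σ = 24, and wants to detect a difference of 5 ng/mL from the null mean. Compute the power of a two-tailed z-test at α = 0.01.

SE = σ/√n = 24/√137 = 2.05. Non-centrality λ = d/SE = 5/2.05 = 2.438. Power ≈ Φ(λ - z_{α/2}) = Φ(2.438 - 2.576) = Φ(-0.138) = 0.445.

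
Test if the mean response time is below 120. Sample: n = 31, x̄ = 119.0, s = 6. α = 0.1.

t = (119.0 - 120)/(6/√31) = -0.928, df = 30. Critical t = -1.31. Fail to reject H₀.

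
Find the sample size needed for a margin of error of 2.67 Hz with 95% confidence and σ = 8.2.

n = (z*σ/E)² = (1.96×8.2/2.67)² = 36.2 → n = 37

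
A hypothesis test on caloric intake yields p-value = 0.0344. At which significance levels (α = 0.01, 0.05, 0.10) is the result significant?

p = 0.0344. Significant at: α = 0.05, 0.1.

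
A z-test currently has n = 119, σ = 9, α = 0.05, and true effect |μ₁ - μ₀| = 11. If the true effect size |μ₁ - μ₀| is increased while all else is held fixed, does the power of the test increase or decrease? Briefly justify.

Power increases: a larger true effect increases the non-centrality λ = |μ₁ - μ₀|/(σ/√n).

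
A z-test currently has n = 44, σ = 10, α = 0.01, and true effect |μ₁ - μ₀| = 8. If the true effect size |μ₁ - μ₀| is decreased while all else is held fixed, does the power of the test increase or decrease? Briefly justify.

Power decreases: a smaller true effect decreases the non-centrality λ = |μ₁ - μ₀|/(σ/√n).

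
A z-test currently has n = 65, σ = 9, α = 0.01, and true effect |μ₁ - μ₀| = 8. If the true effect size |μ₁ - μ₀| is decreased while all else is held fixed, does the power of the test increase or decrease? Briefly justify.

Power decreases: a smaller true effect decreases the non-centrality λ = |μ₁ - μ₀|/(σ/√n).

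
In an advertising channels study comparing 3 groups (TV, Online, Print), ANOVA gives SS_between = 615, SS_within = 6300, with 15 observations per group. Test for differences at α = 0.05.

df_between = 2, df_within = 42. F = MS_between/MS_within = 307.5/150.0 = 2.05. F_crit ≈ 3.22. Fail to reject H₀.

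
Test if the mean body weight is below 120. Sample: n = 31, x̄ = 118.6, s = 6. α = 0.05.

t = (118.6 - 120)/(6/√31) = -1.299, df = 30. Critical t = -1.697. Fail to reject H₀.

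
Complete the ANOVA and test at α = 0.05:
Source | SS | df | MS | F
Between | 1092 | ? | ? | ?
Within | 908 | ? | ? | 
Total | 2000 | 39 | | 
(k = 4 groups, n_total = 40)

df_between = 3, df_within = 36. MS_between = 364.0, MS_within = 25.22. F = 14.432, F_crit ≈ 2.866. Reject H₀.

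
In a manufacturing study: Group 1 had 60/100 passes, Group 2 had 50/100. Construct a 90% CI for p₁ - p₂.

p̂₁ = 0.6, p̂₂ = 0.5. Difference = 0.1. CI = (-0.015, 0.215)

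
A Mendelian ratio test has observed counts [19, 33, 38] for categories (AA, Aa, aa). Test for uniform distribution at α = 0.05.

Expected = 30 each. χ² = Σ(O-E)²/E = 6.467. df = 2, critical value = 5.991. Reject H₀.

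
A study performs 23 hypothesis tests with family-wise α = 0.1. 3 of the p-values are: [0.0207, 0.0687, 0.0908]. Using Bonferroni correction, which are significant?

Bonferroni α = 0.1/23 = 0.00435. None of the given p-values are significant.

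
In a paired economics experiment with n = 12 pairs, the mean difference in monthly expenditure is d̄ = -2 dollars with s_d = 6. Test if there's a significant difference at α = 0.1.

t = d̄/(s_d/√n) = -2/(6/√12) = -1.155. df = 11, critical t = ±1.796. Fail to reject H₀.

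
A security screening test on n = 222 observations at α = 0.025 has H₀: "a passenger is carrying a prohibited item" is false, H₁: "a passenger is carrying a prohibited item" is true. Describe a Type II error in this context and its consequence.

Type II error: failing to reject H₀ when it is false — concluding that a passenger is carrying a prohibited item is not supported when in fact it is. Consequence: letting a prohibited item through — security breach.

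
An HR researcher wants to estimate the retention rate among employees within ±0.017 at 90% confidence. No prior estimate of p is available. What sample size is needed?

Conservative approach: use p = 0.5 (maximizes p(1-p) = 0.25). n = z²(0.25)/E² = 1.645²×0.25/0.017² = 2340.9 → n = 2341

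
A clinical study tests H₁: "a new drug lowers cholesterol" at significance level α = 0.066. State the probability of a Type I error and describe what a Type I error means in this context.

P(Type I error) = α = 0.066. A Type I error is rejecting H₀ when H₀ is actually true (false positive) — here, concluding that a new drug lowers cholesterol when in fact this is not the case. Consequence: approving an ineffective drug — patients take a useless medication and may skip effective alternatives.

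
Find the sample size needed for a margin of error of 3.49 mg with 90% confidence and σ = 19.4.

n = (z*σ/E)² = (1.645×19.4/3.49)² = 83.6 → n = 84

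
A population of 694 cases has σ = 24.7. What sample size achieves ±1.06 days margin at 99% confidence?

Without FPC: n₀ = (2.576×24.7/1.06)² = 3603.08. With FPC: n = n₀N/(n₀+N-1) = 582.1 → n = 583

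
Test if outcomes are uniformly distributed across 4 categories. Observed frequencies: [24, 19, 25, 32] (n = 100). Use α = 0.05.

Expected = 25 each. χ² = Σ(O-E)²/E = 3.44. df = 3, critical value = 7.815. Fail to reject H₀.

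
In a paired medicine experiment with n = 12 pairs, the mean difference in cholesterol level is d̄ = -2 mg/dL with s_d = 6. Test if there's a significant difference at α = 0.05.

t = d̄/(s_d/√n) = -2/(6/√12) = -1.155. df = 11, critical t = ±2.201. Fail to reject H₀.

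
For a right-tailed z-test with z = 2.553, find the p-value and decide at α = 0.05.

p = P(Z > 2.553) = 1 - Φ(2.553) ≈ 0.0053. Since p < 0.05, reject H₀ (significant) at α = 0.05.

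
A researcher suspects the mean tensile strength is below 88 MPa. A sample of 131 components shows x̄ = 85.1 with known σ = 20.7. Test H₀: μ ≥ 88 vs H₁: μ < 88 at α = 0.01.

z = -1.603. Critical value: -2.33. Fail to reject H₀.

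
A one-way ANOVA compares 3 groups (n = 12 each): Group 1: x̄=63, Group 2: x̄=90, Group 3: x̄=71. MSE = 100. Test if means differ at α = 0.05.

Grand mean = 74.67. SS_between = 4616.0, MS_between = 2308.0. F = 23.08, F_crit ≈ 3.285. Reject H₀.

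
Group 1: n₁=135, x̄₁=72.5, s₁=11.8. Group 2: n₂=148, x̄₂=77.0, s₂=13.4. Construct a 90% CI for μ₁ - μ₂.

Difference = -4.5. SE = √(11.8²/135 + 13.4²/148) = 1.498. CI = (-6.96, -2.04)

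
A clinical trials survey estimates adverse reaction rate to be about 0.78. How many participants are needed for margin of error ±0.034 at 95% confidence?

n = z²p(1-p)/E² = 1.96²×0.78×0.22/0.034² = 570.3 → n = 571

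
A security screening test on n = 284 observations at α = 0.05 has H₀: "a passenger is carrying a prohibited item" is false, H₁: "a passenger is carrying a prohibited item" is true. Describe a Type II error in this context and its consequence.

Type II error: failing to reject H₀ when it is false — concluding that a passenger is carrying a prohibited item is not supported when in fact it is. Consequence: letting a prohibited item through — security breach.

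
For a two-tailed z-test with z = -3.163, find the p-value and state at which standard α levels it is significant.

p = 2·P(Z > |-3.163|) = 2·(1 - Φ(3.163)) ≈ 0.0016. Significant at α = 0.1; Significant at α = 0.05; Significant at α = 0.01.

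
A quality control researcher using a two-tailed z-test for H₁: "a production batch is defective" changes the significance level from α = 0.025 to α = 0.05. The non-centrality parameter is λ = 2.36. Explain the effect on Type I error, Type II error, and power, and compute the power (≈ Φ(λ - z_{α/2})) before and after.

Increasing α from 0.025 to 0.05:
• Type I error rate increases (α is the Type I rate by definition).
• Critical value moves from z_{α/2} = 2.241 to 1.96, so power = Φ(λ - z_{α/2}) goes from Φ(2.36 - 2.241) = 0.547 to Φ(2.36 - 1.96) = 0.655.
• Type II error rate β = 1 - power therefore decreases (0.453 → 0.345).
Appropriate when false negatives are costly — here, shipping a defective batch — faulty products reach customers.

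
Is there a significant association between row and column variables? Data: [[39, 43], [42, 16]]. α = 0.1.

χ² = 8.606. df = 1, critical = 2.706. Reject H₀. Variables are dependent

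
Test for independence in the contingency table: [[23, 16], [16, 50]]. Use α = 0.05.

χ² = 12.666. df = 1, critical = 3.841. Reject H₀. Variables are dependent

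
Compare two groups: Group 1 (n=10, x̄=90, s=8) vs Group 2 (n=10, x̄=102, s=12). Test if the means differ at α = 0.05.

Pooled sp = 10.2. t = -2.631, df = 18. Critical t = ±2.101. Reject H₀.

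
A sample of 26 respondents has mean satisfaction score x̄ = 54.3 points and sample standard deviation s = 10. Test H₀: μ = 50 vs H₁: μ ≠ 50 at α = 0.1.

t = (x̄ - μ₀)/(s/√n) = (54.3 - 50)/(10/√26) = 2.193. df = 25, critical t = ±1.708. Reject H₀.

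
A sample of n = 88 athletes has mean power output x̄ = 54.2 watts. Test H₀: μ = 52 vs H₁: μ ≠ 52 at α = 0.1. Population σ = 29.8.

z = (x̄ - μ₀)/(σ/√n) = (54.2 - 52)/(29.8/√88) = 0.693. Critical value: ±1.645. Since |0.693| ≤ 1.645, Fail to reject H₀.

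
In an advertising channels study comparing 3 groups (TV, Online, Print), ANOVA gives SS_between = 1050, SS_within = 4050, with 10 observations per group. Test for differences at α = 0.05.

df_between = 2, df_within = 27. F = MS_between/MS_within = 525.0/150.0 = 3.5. F_crit ≈ 3.354. Reject H₀. At least one mean differs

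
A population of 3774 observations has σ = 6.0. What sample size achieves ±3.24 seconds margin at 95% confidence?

Without FPC: n₀ = (1.96×6.0/3.24)² = 13.174. With FPC: n = n₀N/(n₀+N-1) = 13.1 → n = 14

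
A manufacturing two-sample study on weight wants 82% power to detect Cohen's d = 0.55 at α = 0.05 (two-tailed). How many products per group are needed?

z_{α/2} = 1.96, z_β = Φ⁻¹(0.82) = 0.915. For medium effect (d = 0.55): n per group = 2(z_{α/2} + z_β)²/d² = 2(1.96 + 0.915)²/0.55² = 54.6 → 55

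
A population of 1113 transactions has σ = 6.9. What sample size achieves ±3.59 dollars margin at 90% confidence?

Without FPC: n₀ = (1.645×6.9/3.59)² = 9.996. With FPC: n = n₀N/(n₀+N-1) = 9.9 → n = 10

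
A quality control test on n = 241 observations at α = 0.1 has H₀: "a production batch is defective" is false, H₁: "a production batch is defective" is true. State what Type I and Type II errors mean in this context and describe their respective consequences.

Type I (false positive): concluding that a production batch is defective when it is not — scrapping a good batch — wasted material and cost for no reason. Type II (false negative): failing to conclude that a production batch is defective when it is — shipping a defective batch — faulty products reach customers. Which is costlier depends on domain priorities and is a judgement call rather than a statistical fact.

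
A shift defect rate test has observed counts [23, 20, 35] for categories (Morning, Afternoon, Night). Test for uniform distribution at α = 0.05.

Expected = 26 each. χ² = Σ(O-E)²/E = 4.846. df = 2, critical value = 5.991. Fail to reject H₀.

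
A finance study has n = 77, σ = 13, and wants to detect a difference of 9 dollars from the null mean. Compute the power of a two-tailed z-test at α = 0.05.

SE = σ/√n = 13/√77 = 1.481. Non-centrality λ = d/SE = 9/1.481 = 6.075. Power ≈ Φ(λ - z_{α/2}) = Φ(6.075 - 1.96) = Φ(4.115) = 1.0.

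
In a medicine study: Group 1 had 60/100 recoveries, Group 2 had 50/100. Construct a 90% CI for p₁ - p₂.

p̂₁ = 0.6, p̂₂ = 0.5. Difference = 0.1. CI = (-0.015, 0.215)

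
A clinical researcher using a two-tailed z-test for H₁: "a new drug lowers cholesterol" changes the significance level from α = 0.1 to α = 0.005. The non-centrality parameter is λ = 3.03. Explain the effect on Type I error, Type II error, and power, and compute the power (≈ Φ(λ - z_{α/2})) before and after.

Decreasing α from 0.1 to 0.005:
• Type I error rate decreases (α is the Type I rate by definition).
• Critical value moves from z_{α/2} = 1.645 to 2.807, so power = Φ(λ - z_{α/2}) goes from Φ(3.03 - 1.645) = 0.917 to Φ(3.03 - 2.807) = 0.588.
• Type II error rate β = 1 - power therefore increases (0.083 → 0.412).
Appropriate when false positives are costly — here, approving an ineffective drug — patients take a useless medication and may skip effective alternatives.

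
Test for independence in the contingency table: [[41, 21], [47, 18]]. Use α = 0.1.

χ² = 0.569. df = 1, critical = 2.706. Fail to reject H₀. No evidence of dependence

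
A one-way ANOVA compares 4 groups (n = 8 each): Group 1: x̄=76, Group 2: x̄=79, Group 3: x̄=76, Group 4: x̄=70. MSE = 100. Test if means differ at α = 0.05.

Grand mean = 75.25. SS_between = 342.0, MS_between = 114.0. F = 1.14, F_crit ≈ 2.947. Fail to reject H₀.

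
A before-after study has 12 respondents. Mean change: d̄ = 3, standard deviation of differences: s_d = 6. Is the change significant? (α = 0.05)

t = d̄/(s_d/√n) = 3/(6/√12) = 1.732. df = 11, critical t = ±2.201. Fail to reject H₀.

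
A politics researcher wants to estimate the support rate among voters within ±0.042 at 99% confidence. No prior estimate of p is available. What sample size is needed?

Conservative approach: use p = 0.5 (maximizes p(1-p) = 0.25). n = z²(0.25)/E² = 2.576²×0.25/0.042² = 940.4 → n = 941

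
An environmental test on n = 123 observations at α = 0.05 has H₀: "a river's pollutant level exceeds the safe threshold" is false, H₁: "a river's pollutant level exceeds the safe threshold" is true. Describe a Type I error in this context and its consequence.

Type I error: rejecting H₀ when it is true — concluding that a river's pollutant level exceeds the safe threshold when in fact it is not. Consequence: shutting down a compliant factory unnecessarily.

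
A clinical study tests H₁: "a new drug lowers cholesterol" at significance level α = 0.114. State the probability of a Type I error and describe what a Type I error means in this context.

P(Type I error) = α = 0.114. A Type I error is rejecting H₀ when H₀ is actually true (false positive) — here, concluding that a new drug lowers cholesterol when in fact this is not the case. Consequence: approving an ineffective drug — patients take a useless medication and may skip effective alternatives.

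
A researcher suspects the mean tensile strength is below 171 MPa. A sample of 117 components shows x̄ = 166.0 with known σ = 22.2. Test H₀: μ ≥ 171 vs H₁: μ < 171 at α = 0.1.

z = -2.436. Critical value: -1.28. Reject H₀.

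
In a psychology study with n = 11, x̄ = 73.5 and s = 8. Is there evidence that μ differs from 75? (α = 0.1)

t = (x̄ - μ₀)/(s/√n) = (73.5 - 75)/(8/√11) = -0.622. df = 10, critical t = ±1.812. Fail to reject H₀.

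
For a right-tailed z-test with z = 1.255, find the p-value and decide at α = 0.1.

p = P(Z > 1.255) = 1 - Φ(1.255) ≈ 0.1047. Since p ≥ 0.1, fail to reject H₀ (not significant) at α = 0.1.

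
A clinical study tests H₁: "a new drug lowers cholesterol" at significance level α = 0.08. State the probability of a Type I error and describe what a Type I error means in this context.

P(Type I error) = α = 0.08. A Type I error is rejecting H₀ when H₀ is actually true (false positive) — here, concluding that a new drug lowers cholesterol when in fact this is not the case. Consequence: approving an ineffective drug — patients take a useless medication and may skip effective alternatives.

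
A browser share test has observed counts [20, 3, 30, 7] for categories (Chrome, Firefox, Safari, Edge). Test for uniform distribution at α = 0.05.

Expected = 15 each. χ² = Σ(O-E)²/E = 30.533. df = 3, critical value = 7.815. Reject H₀.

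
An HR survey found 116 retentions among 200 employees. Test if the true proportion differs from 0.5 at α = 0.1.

p̂ = 0.58, p₀ = 0.5. z = (p̂ - p₀)/√(p₀(1-p₀)/n) = 2.263. Critical: ±1.645. Reject H₀.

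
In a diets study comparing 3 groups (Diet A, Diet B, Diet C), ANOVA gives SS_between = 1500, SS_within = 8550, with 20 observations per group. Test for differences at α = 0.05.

df_between = 2, df_within = 57. F = MS_between/MS_within = 750.0/150.0 = 5.0. F_crit ≈ 3.159. Reject H₀. At least one mean differs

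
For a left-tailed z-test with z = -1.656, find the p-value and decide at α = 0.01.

p = P(Z < -1.656) = Φ(-1.656) ≈ 0.0489. Since p ≥ 0.01, fail to reject H₀ (not significant) at α = 0.01.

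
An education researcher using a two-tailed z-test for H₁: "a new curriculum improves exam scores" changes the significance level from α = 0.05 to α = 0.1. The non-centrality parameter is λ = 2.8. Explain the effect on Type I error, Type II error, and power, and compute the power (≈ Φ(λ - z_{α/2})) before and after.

Increasing α from 0.05 to 0.1:
• Type I error rate increases (α is the Type I rate by definition).
• Critical value moves from z_{α/2} = 1.96 to 1.645, so power = Φ(λ - z_{α/2}) goes from Φ(2.8 - 1.96) = 0.8 to Φ(2.8 - 1.645) = 0.876.
• Type II error rate β = 1 - power therefore decreases (0.2 → 0.124).
Appropriate when false negatives are costly — here, keeping the old curriculum when the new one would have helped students.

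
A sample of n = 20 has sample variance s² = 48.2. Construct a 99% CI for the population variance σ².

df = 19. χ²_{0.005} = 38.582, χ²_{0.995} = 6.844. CI for σ² = ((n-1)s²/χ²_{α/2}, (n-1)s²/χ²_{1-α/2}) = (19·48.2/38.582, 19·48.2/6.844) = (23.74, 133.81)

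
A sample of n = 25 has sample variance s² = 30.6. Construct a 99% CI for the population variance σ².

df = 24. χ²_{0.005} = 45.559, χ²_{0.995} = 9.886. CI for σ² = ((n-1)s²/χ²_{α/2}, (n-1)s²/χ²_{1-α/2}) = (24·30.6/45.559, 24·30.6/9.886) = (16.12, 74.29)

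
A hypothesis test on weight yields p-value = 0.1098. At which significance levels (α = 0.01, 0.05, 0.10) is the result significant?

p = 0.1098. Not significant at any of the given levels.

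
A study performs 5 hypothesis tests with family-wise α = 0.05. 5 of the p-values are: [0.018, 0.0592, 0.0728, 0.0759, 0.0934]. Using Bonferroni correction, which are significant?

Bonferroni α = 0.05/5 = 0.01. None of the given p-values are significant.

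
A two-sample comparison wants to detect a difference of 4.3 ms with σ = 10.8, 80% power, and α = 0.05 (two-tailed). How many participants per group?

n per group = 2(z_α/2 + z_β)²σ²/d² = 2×(1.96 + 0.84)²×10.8²/4.3² = 98.9 → n = 99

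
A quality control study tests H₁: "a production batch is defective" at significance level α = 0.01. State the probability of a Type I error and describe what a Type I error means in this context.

P(Type I error) = α = 0.01. A Type I error is rejecting H₀ when H₀ is actually true (false positive) — here, concluding that a production batch is defective when in fact this is not the case. Consequence: scrapping a good batch — wasted material and cost for no reason.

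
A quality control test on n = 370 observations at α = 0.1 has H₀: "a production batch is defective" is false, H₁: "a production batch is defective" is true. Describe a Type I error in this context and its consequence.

Type I error: rejecting H₀ when it is true — concluding that a production batch is defective when in fact it is not. Consequence: scrapping a good batch — wasted material and cost for no reason.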